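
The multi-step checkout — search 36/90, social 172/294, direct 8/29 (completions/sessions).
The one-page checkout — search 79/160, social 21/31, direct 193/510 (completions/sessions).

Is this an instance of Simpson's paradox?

Search: the multi-step checkout 36/90 = 40.0%, the one-page checkout 79/160 = 49.4% → the one-page checkout
Social: the multi-step checkout 172/294 = 58.5%, the one-page checkout 21/31 = 67.7% → the one-page checkout
Direct: the multi-step checkout 8/29 = 27.6%, the one-page checkout 193/510 = 37.8% → the one-page checkout
Overall: the multi-step checkout 216/413 = 52.3%, the one-page checkout 293/701 = 41.8% → the multi-step checkout
The one-page checkout wins each traffic group but the multi-step checkout wins overall — the comparison reverses. The one-page checkout's sessions skew toward direct, which has a lower base rate.

Yes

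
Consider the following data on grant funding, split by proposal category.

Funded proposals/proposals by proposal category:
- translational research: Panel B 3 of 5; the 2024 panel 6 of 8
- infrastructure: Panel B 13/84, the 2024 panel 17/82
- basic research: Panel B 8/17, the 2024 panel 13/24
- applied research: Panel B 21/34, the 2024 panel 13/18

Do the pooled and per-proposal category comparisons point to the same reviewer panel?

Translational research: Panel B 3/5 = 60.0%, the 2024 panel 6/8 = 75.0% → the 2024 panel
Infrastructure: Panel B 13/84 = 15.5%, the 2024 panel 17/82 = 20.7% → the 2024 panel
Basic research: Panel B 8/17 = 47.1%, the 2024 panel 13/24 = 54.2% → the 2024 panel
Applied research: Panel B 21/34 = 61.8%, the 2024 panel 13/18 = 72.2% → the 2024 panel
Overall: Panel B 45/140 = 32.1%, the 2024 panel 49/132 = 37.1% → the 2024 panel
The 2024 panel wins overall and in every proposal group — no reversal.

Yes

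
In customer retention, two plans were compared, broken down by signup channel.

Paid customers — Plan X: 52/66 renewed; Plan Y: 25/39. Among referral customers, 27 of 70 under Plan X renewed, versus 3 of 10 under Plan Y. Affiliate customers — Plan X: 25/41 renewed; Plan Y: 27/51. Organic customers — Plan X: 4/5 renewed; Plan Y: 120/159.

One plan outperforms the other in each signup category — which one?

Plan X

Paid: Plan X 52/66 = 78.8%, Plan Y 25/39 = 64.1% → Plan X
Referral: Plan X 27/70 = 38.6%, Plan Y 3/10 = 30.0% → Plan X
Affiliate: Plan X 25/41 = 61.0%, Plan Y 27/51 = 52.9% → Plan X
Organic: Plan X 4/5 = 80.0%, Plan Y 120/159 = 75.5% → Plan X
Plan X has the higher rate in all 4 groups.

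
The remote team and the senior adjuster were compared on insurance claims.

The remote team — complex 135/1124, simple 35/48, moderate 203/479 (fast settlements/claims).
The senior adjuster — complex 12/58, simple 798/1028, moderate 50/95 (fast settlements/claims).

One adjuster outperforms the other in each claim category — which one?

Complex: the remote team 135/1124 = 12.0%, the senior adjuster 12/58 = 20.7% → the senior adjuster
Simple: the remote team 35/48 = 72.9%, the senior adjuster 798/1028 = 77.6% → the senior adjuster
Moderate: the remote team 203/479 = 42.4%, the senior adjuster 50/95 = 52.6% → the senior adjuster
The senior adjuster has the higher rate in all 3 groups.

the senior adjuster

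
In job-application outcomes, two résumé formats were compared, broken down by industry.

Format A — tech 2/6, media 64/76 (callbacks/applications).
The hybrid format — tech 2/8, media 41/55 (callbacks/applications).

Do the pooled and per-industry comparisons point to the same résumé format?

Yes

Tech: Format A 2/6 = 33.3%, the hybrid format 2/8 = 25.0% → Format A
Media: Format A 64/76 = 84.2%, the hybrid format 41/55 = 74.5% → Format A
Overall: Format A 66/82 = 80.5%, the hybrid format 43/63 = 68.3% → Format A
Format A wins overall and in every industry group — no reversal.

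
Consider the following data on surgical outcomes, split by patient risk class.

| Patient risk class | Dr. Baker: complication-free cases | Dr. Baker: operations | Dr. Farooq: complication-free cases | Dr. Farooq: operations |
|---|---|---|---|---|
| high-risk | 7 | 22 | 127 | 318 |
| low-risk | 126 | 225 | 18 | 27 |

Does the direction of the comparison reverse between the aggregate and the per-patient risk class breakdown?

Yes

High-risk: Dr. Baker 7/22 = 31.8%, Dr. Farooq 127/318 = 39.9% → Dr. Farooq
Low-risk: Dr. Baker 126/225 = 56.0%, Dr. Farooq 18/27 = 66.7% → Dr. Farooq
Overall: Dr. Baker 133/247 = 53.8%, Dr. Farooq 145/345 = 42.0% → Dr. Baker
Dr. Farooq wins each patient risk group but Dr. Baker wins overall — the comparison reverses. Dr. Farooq's operations skew toward high-risk, which has a lower base rate.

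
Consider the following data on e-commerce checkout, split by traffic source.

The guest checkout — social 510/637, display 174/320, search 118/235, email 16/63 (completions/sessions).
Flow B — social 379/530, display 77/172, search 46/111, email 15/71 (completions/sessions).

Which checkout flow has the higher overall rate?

Social: the guest checkout 510/637 = 80.1%, Flow B 379/530 = 71.5% → the guest checkout
Display: the guest checkout 174/320 = 54.4%, Flow B 77/172 = 44.8% → the guest checkout
Search: the guest checkout 118/235 = 50.2%, Flow B 46/111 = 41.4% → the guest checkout
Email: the guest checkout 16/63 = 25.4%, Flow B 15/71 = 21.1% → the guest checkout
Overall: the guest checkout 818/1255 = 65.2%, Flow B 517/884 = 58.5% → the guest checkout

the guest checkout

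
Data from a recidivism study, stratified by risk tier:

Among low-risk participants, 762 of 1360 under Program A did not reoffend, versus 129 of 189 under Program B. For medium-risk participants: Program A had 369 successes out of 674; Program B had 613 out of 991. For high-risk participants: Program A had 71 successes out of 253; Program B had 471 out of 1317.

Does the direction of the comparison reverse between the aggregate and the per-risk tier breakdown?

Yes

Low-risk: Program A 762/1360 = 56.0%, Program B 129/189 = 68.3% → Program B
Medium-risk: Program A 369/674 = 54.7%, Program B 613/991 = 61.9% → Program B
High-risk: Program A 71/253 = 28.1%, Program B 471/1317 = 35.8% → Program B
Overall: Program A 1202/2287 = 52.6%, Program B 1213/2497 = 48.6% → Program A
Program B wins each risk group but Program A wins overall — the comparison reverses. Program B's participants skew toward high-risk, which has a lower base rate.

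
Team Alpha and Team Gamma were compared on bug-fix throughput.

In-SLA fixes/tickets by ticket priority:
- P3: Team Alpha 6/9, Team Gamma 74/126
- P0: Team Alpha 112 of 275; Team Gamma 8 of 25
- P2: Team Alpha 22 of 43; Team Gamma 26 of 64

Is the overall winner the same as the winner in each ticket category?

P3: Team Alpha 6/9 = 66.7%, Team Gamma 74/126 = 58.7% → Team Alpha
P0: Team Alpha 112/275 = 40.7%, Team Gamma 8/25 = 32.0% → Team Alpha
P2: Team Alpha 22/43 = 51.2%, Team Gamma 26/64 = 40.6% → Team Alpha
Overall: Team Alpha 140/327 = 42.8%, Team Gamma 108/215 = 50.2% → Team Gamma
Team Alpha wins each ticket group but Team Gamma wins overall — the comparison reverses. Team Alpha's tickets skew toward P0, which has a lower base rate.

No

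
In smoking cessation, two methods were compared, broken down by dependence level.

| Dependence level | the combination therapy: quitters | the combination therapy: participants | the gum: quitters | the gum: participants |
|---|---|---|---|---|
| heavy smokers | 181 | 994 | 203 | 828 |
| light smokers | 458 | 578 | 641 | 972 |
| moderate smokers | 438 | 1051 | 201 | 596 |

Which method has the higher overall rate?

Heavy smokers: the combination therapy 181/994 = 18.2%, the gum 203/828 = 24.5% → the gum
Light smokers: the combination therapy 458/578 = 79.2%, the gum 641/972 = 65.9% → the combination therapy
Moderate smokers: the combination therapy 438/1051 = 41.7%, the gum 201/596 = 33.7% → the combination therapy
Overall: the combination therapy 1077/2623 = 41.1%, the gum 1045/2396 = 43.6% → the gum
(Neither sweeps every dependence group, but the gum has the higher pooled rate.)

the gum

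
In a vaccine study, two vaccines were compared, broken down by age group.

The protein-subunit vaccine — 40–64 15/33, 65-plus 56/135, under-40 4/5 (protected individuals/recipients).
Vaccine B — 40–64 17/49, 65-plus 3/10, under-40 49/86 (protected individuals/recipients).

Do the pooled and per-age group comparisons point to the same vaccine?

40–64: the protein-subunit vaccine 15/33 = 45.5%, Vaccine B 17/49 = 34.7% → the protein-subunit vaccine
65-plus: the protein-subunit vaccine 56/135 = 41.5%, Vaccine B 3/10 = 30.0% → the protein-subunit vaccine
Under-40: the protein-subunit vaccine 4/5 = 80.0%, Vaccine B 49/86 = 57.0% → the protein-subunit vaccine
Overall: the protein-subunit vaccine 75/173 = 43.4%, Vaccine B 69/145 = 47.6% → Vaccine B
The protein-subunit vaccine wins each age group but Vaccine B wins overall — the comparison reverses. The protein-subunit vaccine's recipients skew toward 65-plus, which has a lower base rate.

No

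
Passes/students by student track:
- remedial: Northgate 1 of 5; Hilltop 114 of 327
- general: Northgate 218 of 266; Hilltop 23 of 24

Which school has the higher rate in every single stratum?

Remedial: Northgate 1/5 = 20.0%, Hilltop 114/327 = 34.9% → Hilltop
General: Northgate 218/266 = 82.0%, Hilltop 23/24 = 95.8% → Hilltop
Hilltop has the higher rate in both groups.

Hilltop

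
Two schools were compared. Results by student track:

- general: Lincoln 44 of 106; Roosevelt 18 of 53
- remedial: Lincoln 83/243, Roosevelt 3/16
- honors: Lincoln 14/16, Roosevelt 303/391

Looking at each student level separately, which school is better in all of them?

Lincoln

General: Lincoln 44/106 = 41.5%, Roosevelt 18/53 = 34.0% → Lincoln
Remedial: Lincoln 83/243 = 34.2%, Roosevelt 3/16 = 18.8% → Lincoln
Honors: Lincoln 14/16 = 87.5%, Roosevelt 303/391 = 77.5% → Lincoln
Lincoln has the higher rate in all 3 groups.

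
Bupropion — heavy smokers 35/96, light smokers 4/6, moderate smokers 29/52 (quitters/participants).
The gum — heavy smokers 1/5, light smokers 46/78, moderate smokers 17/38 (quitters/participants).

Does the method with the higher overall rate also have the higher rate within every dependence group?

No

Heavy smokers: bupropion 35/96 = 36.5%, the gum 1/5 = 20.0% → bupropion
Light smokers: bupropion 4/6 = 66.7%, the gum 46/78 = 59.0% → bupropion
Moderate smokers: bupropion 29/52 = 55.8%, the gum 17/38 = 44.7% → bupropion
Overall: bupropion 68/154 = 44.2%, the gum 64/121 = 52.9% → the gum
Bupropion wins each dependence group but the gum wins overall — the comparison reverses. Bupropion's participants skew toward heavy smokers, which has a lower base rate.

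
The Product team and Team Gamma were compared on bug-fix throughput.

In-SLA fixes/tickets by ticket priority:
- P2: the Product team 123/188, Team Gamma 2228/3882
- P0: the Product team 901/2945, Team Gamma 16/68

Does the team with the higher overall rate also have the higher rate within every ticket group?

No

P2: the Product team 123/188 = 65.4%, Team Gamma 2228/3882 = 57.4% → the Product team
P0: the Product team 901/2945 = 30.6%, Team Gamma 16/68 = 23.5% → the Product team
Overall: the Product team 1024/3133 = 32.7%, Team Gamma 2244/3950 = 56.8% → Team Gamma
The Product team wins each ticket group but Team Gamma wins overall — the comparison reverses. The Product team's tickets skew toward P0, which has a lower base rate.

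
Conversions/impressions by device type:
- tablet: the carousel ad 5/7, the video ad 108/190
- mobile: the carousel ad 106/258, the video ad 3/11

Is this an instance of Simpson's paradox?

Yes

Tablet: the carousel ad 5/7 = 71.4%, the video ad 108/190 = 56.8% → the carousel ad
Mobile: the carousel ad 106/258 = 41.1%, the video ad 3/11 = 27.3% → the carousel ad
Overall: the carousel ad 111/265 = 41.9%, the video ad 111/201 = 55.2% → the video ad
The carousel ad wins each device group but the video ad wins overall — the comparison reverses. The carousel ad's impressions skew toward mobile, which has a lower base rate.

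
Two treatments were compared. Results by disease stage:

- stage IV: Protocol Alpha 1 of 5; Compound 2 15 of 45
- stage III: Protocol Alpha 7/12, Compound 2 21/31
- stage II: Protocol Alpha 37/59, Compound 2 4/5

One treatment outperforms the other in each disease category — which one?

Stage IV: Protocol Alpha 1/5 = 20.0%, Compound 2 15/45 = 33.3% → Compound 2
Stage III: Protocol Alpha 7/12 = 58.3%, Compound 2 21/31 = 67.7% → Compound 2
Stage II: Protocol Alpha 37/59 = 62.7%, Compound 2 4/5 = 80.0% → Compound 2
Compound 2 has the higher rate in all 3 groups.

Compound 2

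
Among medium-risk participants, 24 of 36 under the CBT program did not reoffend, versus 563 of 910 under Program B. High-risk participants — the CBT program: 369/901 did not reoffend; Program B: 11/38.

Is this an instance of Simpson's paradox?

Yes

Medium-risk: the CBT program 24/36 = 66.7%, Program B 563/910 = 61.9% → the CBT program
High-risk: the CBT program 369/901 = 41.0%, Program B 11/38 = 28.9% → the CBT program
Overall: the CBT program 393/937 = 41.9%, Program B 574/948 = 60.5% → Program B
The CBT program wins each risk group but Program B wins overall — the comparison reverses. The CBT program's participants skew toward high-risk, which has a lower base rate.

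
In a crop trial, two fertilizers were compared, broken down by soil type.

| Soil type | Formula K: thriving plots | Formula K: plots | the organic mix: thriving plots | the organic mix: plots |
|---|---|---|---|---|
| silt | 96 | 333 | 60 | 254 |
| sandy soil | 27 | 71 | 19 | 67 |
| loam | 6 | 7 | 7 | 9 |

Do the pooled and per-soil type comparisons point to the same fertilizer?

Silt: Formula K 96/333 = 28.8%, the organic mix 60/254 = 23.6% → Formula K
Sandy soil: Formula K 27/71 = 38.0%, the organic mix 19/67 = 28.4% → Formula K
Loam: Formula K 6/7 = 85.7%, the organic mix 7/9 = 77.8% → Formula K
Overall: Formula K 129/411 = 31.4%, the organic mix 86/330 = 26.1% → Formula K
Formula K wins overall and in every soil group — no reversal.

Yes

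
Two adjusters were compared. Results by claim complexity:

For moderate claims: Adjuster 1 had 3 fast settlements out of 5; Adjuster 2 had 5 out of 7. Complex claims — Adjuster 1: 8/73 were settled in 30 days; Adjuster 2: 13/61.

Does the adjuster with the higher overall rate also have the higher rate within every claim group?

Yes

Moderate: Adjuster 1 3/5 = 60.0%, Adjuster 2 5/7 = 71.4% → Adjuster 2
Complex: Adjuster 1 8/73 = 11.0%, Adjuster 2 13/61 = 21.3% → Adjuster 2
Overall: Adjuster 1 11/78 = 14.1%, Adjuster 2 18/68 = 26.5% → Adjuster 2
Adjuster 2 wins overall and in every claim group — no reversal.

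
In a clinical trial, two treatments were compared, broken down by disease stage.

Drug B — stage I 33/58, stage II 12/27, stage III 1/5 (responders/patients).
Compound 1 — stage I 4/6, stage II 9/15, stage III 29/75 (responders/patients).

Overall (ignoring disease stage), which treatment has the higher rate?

Stage I: Drug B 33/58 = 56.9%, Compound 1 4/6 = 66.7% → Compound 1
Stage II: Drug B 12/27 = 44.4%, Compound 1 9/15 = 60.0% → Compound 1
Stage III: Drug B 1/5 = 20.0%, Compound 1 29/75 = 38.7% → Compound 1
Overall: Drug B 46/90 = 51.1%, Compound 1 42/96 = 43.8% → Drug B
(Compound 1 wins every disease group but Drug B wins overall — Compound 1's patients skew toward the low-rate stage III group.)

Drug B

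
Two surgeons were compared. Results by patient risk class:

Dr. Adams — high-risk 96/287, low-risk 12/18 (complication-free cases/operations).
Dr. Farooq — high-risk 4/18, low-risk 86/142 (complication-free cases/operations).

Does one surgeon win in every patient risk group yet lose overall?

High-risk: Dr. Adams 96/287 = 33.4%, Dr. Farooq 4/18 = 22.2% → Dr. Adams
Low-risk: Dr. Adams 12/18 = 66.7%, Dr. Farooq 86/142 = 60.6% → Dr. Adams
Overall: Dr. Adams 108/305 = 35.4%, Dr. Farooq 90/160 = 56.2% → Dr. Farooq
Dr. Adams wins each patient risk group but Dr. Farooq wins overall — the comparison reverses. Dr. Adams's operations skew toward high-risk, which has a lower base rate.

Yes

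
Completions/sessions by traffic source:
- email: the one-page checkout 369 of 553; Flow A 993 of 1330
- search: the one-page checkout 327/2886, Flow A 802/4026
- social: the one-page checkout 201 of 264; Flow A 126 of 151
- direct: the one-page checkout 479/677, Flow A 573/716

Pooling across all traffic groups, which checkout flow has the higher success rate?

Email: the one-page checkout 369/553 = 66.7%, Flow A 993/1330 = 74.7% → Flow A
Search: the one-page checkout 327/2886 = 11.3%, Flow A 802/4026 = 19.9% → Flow A
Social: the one-page checkout 201/264 = 76.1%, Flow A 126/151 = 83.4% → Flow A
Direct: the one-page checkout 479/677 = 70.8%, Flow A 573/716 = 80.0% → Flow A
Overall: the one-page checkout 1376/4380 = 31.4%, Flow A 2494/6223 = 40.1% → Flow A

Flow A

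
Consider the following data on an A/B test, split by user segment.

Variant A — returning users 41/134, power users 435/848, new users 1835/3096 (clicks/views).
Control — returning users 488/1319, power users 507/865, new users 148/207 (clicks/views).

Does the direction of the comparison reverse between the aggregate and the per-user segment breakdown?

Yes

Returning users: Variant A 41/134 = 30.6%, Control 488/1319 = 37.0% → Control
Power users: Variant A 435/848 = 51.3%, Control 507/865 = 58.6% → Control
New users: Variant A 1835/3096 = 59.3%, Control 148/207 = 71.5% → Control
Overall: Variant A 2311/4078 = 56.7%, Control 1143/2391 = 47.8% → Variant A
Control wins each user group but Variant A wins overall — the comparison reverses. Control's views skew toward returning users, which has a lower base rate.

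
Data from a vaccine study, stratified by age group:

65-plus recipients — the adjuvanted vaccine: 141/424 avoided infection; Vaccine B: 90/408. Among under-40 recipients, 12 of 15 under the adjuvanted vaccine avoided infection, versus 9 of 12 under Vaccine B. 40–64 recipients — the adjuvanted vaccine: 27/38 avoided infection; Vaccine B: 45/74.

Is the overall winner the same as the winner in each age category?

65-plus: the adjuvanted vaccine 141/424 = 33.3%, Vaccine B 90/408 = 22.1% → the adjuvanted vaccine
Under-40: the adjuvanted vaccine 12/15 = 80.0%, Vaccine B 9/12 = 75.0% → the adjuvanted vaccine
40–64: the adjuvanted vaccine 27/38 = 71.1%, Vaccine B 45/74 = 60.8% → the adjuvanted vaccine
Overall: the adjuvanted vaccine 180/477 = 37.7%, Vaccine B 144/494 = 29.1% → the adjuvanted vaccine
The adjuvanted vaccine wins overall and in every age group — no reversal.

Yes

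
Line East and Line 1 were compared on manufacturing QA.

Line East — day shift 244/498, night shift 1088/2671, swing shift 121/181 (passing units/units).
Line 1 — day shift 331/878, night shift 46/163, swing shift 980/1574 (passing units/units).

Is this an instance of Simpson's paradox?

Yes

Day shift: Line East 244/498 = 49.0%, Line 1 331/878 = 37.7% → Line East
Night shift: Line East 1088/2671 = 40.7%, Line 1 46/163 = 28.2% → Line East
Swing shift: Line East 121/181 = 66.9%, Line 1 980/1574 = 62.3% → Line East
Overall: Line East 1453/3350 = 43.4%, Line 1 1357/2615 = 51.9% → Line 1
Line East wins each shift group but Line 1 wins overall — the comparison reverses. Line East's units skew toward night shift, which has a lower base rate.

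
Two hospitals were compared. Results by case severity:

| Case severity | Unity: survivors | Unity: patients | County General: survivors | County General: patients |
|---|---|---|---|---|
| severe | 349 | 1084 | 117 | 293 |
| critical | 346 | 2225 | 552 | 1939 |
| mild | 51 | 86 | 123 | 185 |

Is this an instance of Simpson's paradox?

No

Severe: Unity 349/1084 = 32.2%, County General 117/293 = 39.9% → County General
Critical: Unity 346/2225 = 15.6%, County General 552/1939 = 28.5% → County General
Mild: Unity 51/86 = 59.3%, County General 123/185 = 66.5% → County General
Overall: Unity 746/3395 = 22.0%, County General 792/2417 = 32.8% → County General
County General wins overall and in every case group — no reversal.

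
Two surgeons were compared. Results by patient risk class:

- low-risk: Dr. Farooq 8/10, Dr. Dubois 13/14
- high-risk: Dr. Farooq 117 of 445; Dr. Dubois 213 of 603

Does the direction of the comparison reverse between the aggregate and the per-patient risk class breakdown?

Low-risk: Dr. Farooq 8/10 = 80.0%, Dr. Dubois 13/14 = 92.9% → Dr. Dubois
High-risk: Dr. Farooq 117/445 = 26.3%, Dr. Dubois 213/603 = 35.3% → Dr. Dubois
Overall: Dr. Farooq 125/455 = 27.5%, Dr. Dubois 226/617 = 36.6% → Dr. Dubois
Dr. Dubois wins overall and in every patient risk group — no reversal.

No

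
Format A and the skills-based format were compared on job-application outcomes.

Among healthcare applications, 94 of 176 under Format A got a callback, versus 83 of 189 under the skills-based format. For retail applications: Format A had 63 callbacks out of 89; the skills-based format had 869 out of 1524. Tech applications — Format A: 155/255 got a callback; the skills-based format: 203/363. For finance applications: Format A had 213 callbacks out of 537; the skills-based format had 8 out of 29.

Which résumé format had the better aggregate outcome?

Healthcare: Format A 94/176 = 53.4%, the skills-based format 83/189 = 43.9% → Format A
Retail: Format A 63/89 = 70.8%, the skills-based format 869/1524 = 57.0% → Format A
Tech: Format A 155/255 = 60.8%, the skills-based format 203/363 = 55.9% → Format A
Finance: Format A 213/537 = 39.7%, the skills-based format 8/29 = 27.6% → Format A
Overall: Format A 525/1057 = 49.7%, the skills-based format 1163/2105 = 55.2% → the skills-based format
(Format A wins every industry group but the skills-based format wins overall — Format A's applications skew toward the low-rate finance group.)

the skills-based format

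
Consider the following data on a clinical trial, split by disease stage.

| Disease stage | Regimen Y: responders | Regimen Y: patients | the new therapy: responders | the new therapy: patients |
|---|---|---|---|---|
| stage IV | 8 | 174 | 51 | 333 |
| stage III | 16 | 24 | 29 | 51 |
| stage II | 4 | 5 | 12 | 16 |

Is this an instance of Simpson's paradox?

No

Stage IV: Regimen Y 8/174 = 4.6%, the new therapy 51/333 = 15.3% → the new therapy
Stage III: Regimen Y 16/24 = 66.7%, the new therapy 29/51 = 56.9% → Regimen Y
Stage II: Regimen Y 4/5 = 80.0%, the new therapy 12/16 = 75.0% → Regimen Y
Overall: Regimen Y 28/203 = 13.8%, the new therapy 92/400 = 23.0% → the new therapy
Neither sweeps: Regimen Y wins 2 of 3 groups, the new therapy wins 1. The new therapy wins overall but not every group — no Simpson reversal.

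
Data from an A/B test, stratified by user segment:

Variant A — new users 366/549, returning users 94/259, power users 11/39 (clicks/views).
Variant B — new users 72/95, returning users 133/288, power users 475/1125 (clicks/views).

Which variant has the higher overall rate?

Variant A

New users: Variant A 366/549 = 66.7%, Variant B 72/95 = 75.8% → Variant B
Returning users: Variant A 94/259 = 36.3%, Variant B 133/288 = 46.2% → Variant B
Power users: Variant A 11/39 = 28.2%, Variant B 475/1125 = 42.2% → Variant B
Overall: Variant A 471/847 = 55.6%, Variant B 680/1508 = 45.1% → Variant A
(Variant B wins every user group but Variant A wins overall — Variant B's views skew toward the low-rate power users group.)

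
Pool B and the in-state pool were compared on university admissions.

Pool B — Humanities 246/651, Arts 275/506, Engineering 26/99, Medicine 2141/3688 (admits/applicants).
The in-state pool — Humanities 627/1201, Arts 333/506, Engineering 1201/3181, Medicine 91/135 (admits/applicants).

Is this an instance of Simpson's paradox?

Humanities: Pool B 246/651 = 37.8%, the in-state pool 627/1201 = 52.2% → the in-state pool
Arts: Pool B 275/506 = 54.3%, the in-state pool 333/506 = 65.8% → the in-state pool
Engineering: Pool B 26/99 = 26.3%, the in-state pool 1201/3181 = 37.8% → the in-state pool
Medicine: Pool B 2141/3688 = 58.1%, the in-state pool 91/135 = 67.4% → the in-state pool
Overall: Pool B 2688/4944 = 54.4%, the in-state pool 2252/5023 = 44.8% → Pool B
The in-state pool wins each department group but Pool B wins overall — the comparison reverses. The in-state pool's applicants skew toward Engineering, which has a lower base rate.

Yes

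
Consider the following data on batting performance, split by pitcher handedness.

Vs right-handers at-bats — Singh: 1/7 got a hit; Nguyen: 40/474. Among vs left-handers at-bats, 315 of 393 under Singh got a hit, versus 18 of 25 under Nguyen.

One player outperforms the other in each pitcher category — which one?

Vs right-handers: Singh 1/7 = 14.3%, Nguyen 40/474 = 8.4% → Singh
Vs left-handers: Singh 315/393 = 80.2%, Nguyen 18/25 = 72.0% → Singh
Singh has the higher rate in both groups.

Singh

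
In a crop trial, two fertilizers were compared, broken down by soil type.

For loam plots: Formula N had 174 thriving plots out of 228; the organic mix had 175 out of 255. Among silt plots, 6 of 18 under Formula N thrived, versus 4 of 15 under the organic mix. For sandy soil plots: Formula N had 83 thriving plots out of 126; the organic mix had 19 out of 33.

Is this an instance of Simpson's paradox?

No

Loam: Formula N 174/228 = 76.3%, the organic mix 175/255 = 68.6% → Formula N
Silt: Formula N 6/18 = 33.3%, the organic mix 4/15 = 26.7% → Formula N
Sandy soil: Formula N 83/126 = 65.9%, the organic mix 19/33 = 57.6% → Formula N
Overall: Formula N 263/372 = 70.7%, the organic mix 198/303 = 65.3% → Formula N
Formula N wins overall and in every soil group — no reversal.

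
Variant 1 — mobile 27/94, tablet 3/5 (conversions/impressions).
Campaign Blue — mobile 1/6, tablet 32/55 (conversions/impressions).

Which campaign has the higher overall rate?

Mobile: Variant 1 27/94 = 28.7%, Campaign Blue 1/6 = 16.7% → Variant 1
Tablet: Variant 1 3/5 = 60.0%, Campaign Blue 32/55 = 58.2% → Variant 1
Overall: Variant 1 30/99 = 30.3%, Campaign Blue 33/61 = 54.1% → Campaign Blue
(Variant 1 wins every device group but Campaign Blue wins overall — Variant 1's impressions skew toward the low-rate mobile group.)

Campaign Blue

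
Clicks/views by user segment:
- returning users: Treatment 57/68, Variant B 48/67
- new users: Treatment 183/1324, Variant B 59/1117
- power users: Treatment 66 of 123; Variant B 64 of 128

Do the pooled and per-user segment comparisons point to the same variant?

Yes

Returning users: Treatment 57/68 = 83.8%, Variant B 48/67 = 71.6% → Treatment
New users: Treatment 183/1324 = 13.8%, Variant B 59/1117 = 5.3% → Treatment
Power users: Treatment 66/123 = 53.7%, Variant B 64/128 = 50.0% → Treatment
Overall: Treatment 306/1515 = 20.2%, Variant B 171/1312 = 13.0% → Treatment
Treatment wins overall and in every user group — no reversal.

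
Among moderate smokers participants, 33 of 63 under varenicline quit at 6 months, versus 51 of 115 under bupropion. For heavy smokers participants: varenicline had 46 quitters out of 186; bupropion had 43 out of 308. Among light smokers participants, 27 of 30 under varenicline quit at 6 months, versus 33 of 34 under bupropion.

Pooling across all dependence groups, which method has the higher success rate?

Moderate smokers: varenicline 33/63 = 52.4%, bupropion 51/115 = 44.3% → varenicline
Heavy smokers: varenicline 46/186 = 24.7%, bupropion 43/308 = 14.0% → varenicline
Light smokers: varenicline 27/30 = 90.0%, bupropion 33/34 = 97.1% → bupropion
Overall: varenicline 106/279 = 38.0%, bupropion 127/457 = 27.8% → varenicline
(Neither sweeps every dependence group, but varenicline has the higher pooled rate.)

varenicline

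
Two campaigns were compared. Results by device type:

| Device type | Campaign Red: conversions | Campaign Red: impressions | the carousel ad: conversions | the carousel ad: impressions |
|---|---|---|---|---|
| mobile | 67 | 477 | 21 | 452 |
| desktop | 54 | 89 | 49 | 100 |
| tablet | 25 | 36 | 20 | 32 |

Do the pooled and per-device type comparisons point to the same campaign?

Mobile: Campaign Red 67/477 = 14.0%, the carousel ad 21/452 = 4.6% → Campaign Red
Desktop: Campaign Red 54/89 = 60.7%, the carousel ad 49/100 = 49.0% → Campaign Red
Tablet: Campaign Red 25/36 = 69.4%, the carousel ad 20/32 = 62.5% → Campaign Red
Overall: Campaign Red 146/602 = 24.3%, the carousel ad 90/584 = 15.4% → Campaign Red
Campaign Red wins overall and in every device group — no reversal.

Yes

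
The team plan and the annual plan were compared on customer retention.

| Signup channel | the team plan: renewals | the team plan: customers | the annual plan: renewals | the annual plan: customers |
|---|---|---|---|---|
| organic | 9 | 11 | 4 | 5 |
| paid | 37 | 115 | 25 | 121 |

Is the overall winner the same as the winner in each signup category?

Organic: the team plan 9/11 = 81.8%, the annual plan 4/5 = 80.0% → the team plan
Paid: the team plan 37/115 = 32.2%, the annual plan 25/121 = 20.7% → the team plan
Overall: the team plan 46/126 = 36.5%, the annual plan 29/126 = 23.0% → the team plan
The team plan wins overall and in every signup group — no reversal.

Yes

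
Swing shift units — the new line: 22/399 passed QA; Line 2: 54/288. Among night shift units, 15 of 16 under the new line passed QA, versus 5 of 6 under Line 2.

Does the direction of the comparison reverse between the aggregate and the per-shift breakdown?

Swing shift: the new line 22/399 = 5.5%, Line 2 54/288 = 18.8% → Line 2
Night shift: the new line 15/16 = 93.8%, Line 2 5/6 = 83.3% → the new line
Overall: the new line 37/415 = 8.9%, Line 2 59/294 = 20.1% → Line 2
Neither sweeps: the new line wins 1 of 2 groups, Line 2 wins 1. Line 2 wins overall but not every group — no Simpson reversal.

No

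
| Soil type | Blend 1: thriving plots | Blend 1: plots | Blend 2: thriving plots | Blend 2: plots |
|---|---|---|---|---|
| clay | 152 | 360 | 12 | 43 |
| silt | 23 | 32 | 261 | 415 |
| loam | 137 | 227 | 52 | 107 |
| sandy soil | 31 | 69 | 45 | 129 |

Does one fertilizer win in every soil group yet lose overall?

Clay: Blend 1 152/360 = 42.2%, Blend 2 12/43 = 27.9% → Blend 1
Silt: Blend 1 23/32 = 71.9%, Blend 2 261/415 = 62.9% → Blend 1
Loam: Blend 1 137/227 = 60.4%, Blend 2 52/107 = 48.6% → Blend 1
Sandy soil: Blend 1 31/69 = 44.9%, Blend 2 45/129 = 34.9% → Blend 1
Overall: Blend 1 343/688 = 49.9%, Blend 2 370/694 = 53.3% → Blend 2
Blend 1 wins each soil group but Blend 2 wins overall — the comparison reverses. Blend 1's plots skew toward clay, which has a lower base rate.

Yes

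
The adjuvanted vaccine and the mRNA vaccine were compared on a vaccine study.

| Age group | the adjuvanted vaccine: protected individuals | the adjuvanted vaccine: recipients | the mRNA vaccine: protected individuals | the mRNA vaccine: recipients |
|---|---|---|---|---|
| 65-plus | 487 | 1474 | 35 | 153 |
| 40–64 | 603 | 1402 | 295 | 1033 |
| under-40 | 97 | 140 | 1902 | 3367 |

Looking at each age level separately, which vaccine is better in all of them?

the adjuvanted vaccine

65-plus: the adjuvanted vaccine 487/1474 = 33.0%, the mRNA vaccine 35/153 = 22.9% → the adjuvanted vaccine
40–64: the adjuvanted vaccine 603/1402 = 43.0%, the mRNA vaccine 295/1033 = 28.6% → the adjuvanted vaccine
Under-40: the adjuvanted vaccine 97/140 = 69.3%, the mRNA vaccine 1902/3367 = 56.5% → the adjuvanted vaccine
The adjuvanted vaccine has the higher rate in all 3 groups.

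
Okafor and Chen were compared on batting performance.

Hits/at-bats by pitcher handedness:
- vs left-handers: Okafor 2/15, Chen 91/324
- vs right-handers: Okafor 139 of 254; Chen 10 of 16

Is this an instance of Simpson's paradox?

Yes

Vs left-handers: Okafor 2/15 = 13.3%, Chen 91/324 = 28.1% → Chen
Vs right-handers: Okafor 139/254 = 54.7%, Chen 10/16 = 62.5% → Chen
Overall: Okafor 141/269 = 52.4%, Chen 101/340 = 29.7% → Okafor
Chen wins each pitcher group but Okafor wins overall — the comparison reverses. Chen's at-bats skew toward vs left-handers, which has a lower base rate.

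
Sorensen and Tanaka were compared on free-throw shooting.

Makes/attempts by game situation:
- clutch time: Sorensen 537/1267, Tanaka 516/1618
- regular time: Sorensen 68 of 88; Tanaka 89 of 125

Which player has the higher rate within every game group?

Sorensen

Clutch time: Sorensen 537/1267 = 42.4%, Tanaka 516/1618 = 31.9% → Sorensen
Regular time: Sorensen 68/88 = 77.3%, Tanaka 89/125 = 71.2% → Sorensen
Sorensen has the higher rate in both groups.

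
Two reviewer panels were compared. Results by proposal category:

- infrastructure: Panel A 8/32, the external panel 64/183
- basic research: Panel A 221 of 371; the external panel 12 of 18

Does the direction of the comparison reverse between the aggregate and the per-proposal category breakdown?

Infrastructure: Panel A 8/32 = 25.0%, the external panel 64/183 = 35.0% → the external panel
Basic research: Panel A 221/371 = 59.6%, the external panel 12/18 = 66.7% → the external panel
Overall: Panel A 229/403 = 56.8%, the external panel 76/201 = 37.8% → Panel A
The external panel wins each proposal group but Panel A wins overall — the comparison reverses. The external panel's proposals skew toward infrastructure, which has a lower base rate.

Yes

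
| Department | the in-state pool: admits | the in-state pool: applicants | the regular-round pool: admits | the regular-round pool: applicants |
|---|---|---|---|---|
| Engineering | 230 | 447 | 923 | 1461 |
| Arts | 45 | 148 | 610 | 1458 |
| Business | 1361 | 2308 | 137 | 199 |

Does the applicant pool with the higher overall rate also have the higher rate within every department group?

No

Engineering: the in-state pool 230/447 = 51.5%, the regular-round pool 923/1461 = 63.2% → the regular-round pool
Arts: the in-state pool 45/148 = 30.4%, the regular-round pool 610/1458 = 41.8% → the regular-round pool
Business: the in-state pool 1361/2308 = 59.0%, the regular-round pool 137/199 = 68.8% → the regular-round pool
Overall: the in-state pool 1636/2903 = 56.4%, the regular-round pool 1670/3118 = 53.6% → the in-state pool
The regular-round pool wins each department group but the in-state pool wins overall — the comparison reverses. The regular-round pool's applicants skew toward Arts, which has a lower base rate.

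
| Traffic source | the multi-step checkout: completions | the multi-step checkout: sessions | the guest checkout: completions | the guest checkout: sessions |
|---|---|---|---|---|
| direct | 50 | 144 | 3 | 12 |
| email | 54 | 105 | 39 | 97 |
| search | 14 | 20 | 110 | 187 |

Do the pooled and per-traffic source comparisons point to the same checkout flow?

Direct: the multi-step checkout 50/144 = 34.7%, the guest checkout 3/12 = 25.0% → the multi-step checkout
Email: the multi-step checkout 54/105 = 51.4%, the guest checkout 39/97 = 40.2% → the multi-step checkout
Search: the multi-step checkout 14/20 = 70.0%, the guest checkout 110/187 = 58.8% → the multi-step checkout
Overall: the multi-step checkout 118/269 = 43.9%, the guest checkout 152/296 = 51.4% → the guest checkout
The multi-step checkout wins each traffic group but the guest checkout wins overall — the comparison reverses. The multi-step checkout's sessions skew toward direct, which has a lower base rate.

No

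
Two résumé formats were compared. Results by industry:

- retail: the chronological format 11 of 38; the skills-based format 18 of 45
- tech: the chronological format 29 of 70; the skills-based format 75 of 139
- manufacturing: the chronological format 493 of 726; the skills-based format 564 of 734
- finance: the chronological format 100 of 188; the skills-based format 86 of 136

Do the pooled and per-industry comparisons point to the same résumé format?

Yes

Retail: the chronological format 11/38 = 28.9%, the skills-based format 18/45 = 40.0% → the skills-based format
Tech: the chronological format 29/70 = 41.4%, the skills-based format 75/139 = 54.0% → the skills-based format
Manufacturing: the chronological format 493/726 = 67.9%, the skills-based format 564/734 = 76.8% → the skills-based format
Finance: the chronological format 100/188 = 53.2%, the skills-based format 86/136 = 63.2% → the skills-based format
Overall: the chronological format 633/1022 = 61.9%, the skills-based format 743/1054 = 70.5% → the skills-based format
The skills-based format wins overall and in every industry group — no reversal.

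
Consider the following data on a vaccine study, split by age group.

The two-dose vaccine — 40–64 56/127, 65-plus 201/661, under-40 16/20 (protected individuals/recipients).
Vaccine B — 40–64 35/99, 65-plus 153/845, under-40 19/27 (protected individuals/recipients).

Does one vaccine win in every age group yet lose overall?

No

40–64: the two-dose vaccine 56/127 = 44.1%, Vaccine B 35/99 = 35.4% → the two-dose vaccine
65-plus: the two-dose vaccine 201/661 = 30.4%, Vaccine B 153/845 = 18.1% → the two-dose vaccine
Under-40: the two-dose vaccine 16/20 = 80.0%, Vaccine B 19/27 = 70.4% → the two-dose vaccine
Overall: the two-dose vaccine 273/808 = 33.8%, Vaccine B 207/971 = 21.3% → the two-dose vaccine
The two-dose vaccine wins overall and in every age group — no reversal.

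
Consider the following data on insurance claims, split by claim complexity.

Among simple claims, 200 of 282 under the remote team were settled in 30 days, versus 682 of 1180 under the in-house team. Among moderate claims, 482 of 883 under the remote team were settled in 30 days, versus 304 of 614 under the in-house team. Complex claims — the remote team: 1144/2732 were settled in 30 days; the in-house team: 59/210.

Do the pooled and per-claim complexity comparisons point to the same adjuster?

No

Simple: the remote team 200/282 = 70.9%, the in-house team 682/1180 = 57.8% → the remote team
Moderate: the remote team 482/883 = 54.6%, the in-house team 304/614 = 49.5% → the remote team
Complex: the remote team 1144/2732 = 41.9%, the in-house team 59/210 = 28.1% → the remote team
Overall: the remote team 1826/3897 = 46.9%, the in-house team 1045/2004 = 52.1% → the in-house team
The remote team wins each claim group but the in-house team wins overall — the comparison reverses. The remote team's claims skew toward complex, which has a lower base rate.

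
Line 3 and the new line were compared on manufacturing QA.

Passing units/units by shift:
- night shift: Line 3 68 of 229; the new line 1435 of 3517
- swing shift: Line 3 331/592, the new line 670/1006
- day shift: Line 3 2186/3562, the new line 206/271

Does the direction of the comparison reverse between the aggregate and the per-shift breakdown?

Night shift: Line 3 68/229 = 29.7%, the new line 1435/3517 = 40.8% → the new line
Swing shift: Line 3 331/592 = 55.9%, the new line 670/1006 = 66.6% → the new line
Day shift: Line 3 2186/3562 = 61.4%, the new line 206/271 = 76.0% → the new line
Overall: Line 3 2585/4383 = 59.0%, the new line 2311/4794 = 48.2% → Line 3
The new line wins each shift group but Line 3 wins overall — the comparison reverses. The new line's units skew toward night shift, which has a lower base rate.

Yes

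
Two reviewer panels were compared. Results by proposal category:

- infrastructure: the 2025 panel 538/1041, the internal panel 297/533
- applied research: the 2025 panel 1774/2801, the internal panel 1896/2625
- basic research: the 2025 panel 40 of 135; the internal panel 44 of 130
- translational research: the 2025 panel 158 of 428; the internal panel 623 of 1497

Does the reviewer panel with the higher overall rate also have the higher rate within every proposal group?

Yes

Infrastructure: the 2025 panel 538/1041 = 51.7%, the internal panel 297/533 = 55.7% → the internal panel
Applied research: the 2025 panel 1774/2801 = 63.3%, the internal panel 1896/2625 = 72.2% → the internal panel
Basic research: the 2025 panel 40/135 = 29.6%, the internal panel 44/130 = 33.8% → the internal panel
Translational research: the 2025 panel 158/428 = 36.9%, the internal panel 623/1497 = 41.6% → the internal panel
Overall: the 2025 panel 2510/4405 = 57.0%, the internal panel 2860/4785 = 59.8% → the internal panel
The internal panel wins overall and in every proposal group — no reversal.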